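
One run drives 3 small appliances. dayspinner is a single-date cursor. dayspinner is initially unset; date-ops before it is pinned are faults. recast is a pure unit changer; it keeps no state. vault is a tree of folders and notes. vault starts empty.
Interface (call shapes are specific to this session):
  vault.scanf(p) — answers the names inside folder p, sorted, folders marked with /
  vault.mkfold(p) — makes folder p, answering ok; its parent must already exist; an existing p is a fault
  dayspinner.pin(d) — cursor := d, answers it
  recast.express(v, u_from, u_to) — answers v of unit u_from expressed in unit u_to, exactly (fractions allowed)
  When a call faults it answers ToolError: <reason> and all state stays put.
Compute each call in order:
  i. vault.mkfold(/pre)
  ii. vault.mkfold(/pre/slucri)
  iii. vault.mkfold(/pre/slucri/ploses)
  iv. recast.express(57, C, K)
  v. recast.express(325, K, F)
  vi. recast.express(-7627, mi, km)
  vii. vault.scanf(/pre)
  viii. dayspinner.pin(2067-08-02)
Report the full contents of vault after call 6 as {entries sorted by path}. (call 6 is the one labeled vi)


Answer: {pre/, pre/slucri/, pre/slucri/ploses/}

Derivation:
Invoking vault.mkfold using /pre, and see ok.
Then vault.mkfold using /pre/slucri, and get ok.
Then vault.mkfold using /pre/slucri/ploses, giving ok.
Next I call recast.express using 57, C, K, which returns 6603/20.
I use recast.express using 325, K, F, which returns 12533/100.
I invoke recast.express using -7627, mi, km, yielding -191788542/15625.
Then vault.scanf using /pre, giving [slucri/].
Calling dayspinner.pin using 2067-08-02, and get 2067-08-02.


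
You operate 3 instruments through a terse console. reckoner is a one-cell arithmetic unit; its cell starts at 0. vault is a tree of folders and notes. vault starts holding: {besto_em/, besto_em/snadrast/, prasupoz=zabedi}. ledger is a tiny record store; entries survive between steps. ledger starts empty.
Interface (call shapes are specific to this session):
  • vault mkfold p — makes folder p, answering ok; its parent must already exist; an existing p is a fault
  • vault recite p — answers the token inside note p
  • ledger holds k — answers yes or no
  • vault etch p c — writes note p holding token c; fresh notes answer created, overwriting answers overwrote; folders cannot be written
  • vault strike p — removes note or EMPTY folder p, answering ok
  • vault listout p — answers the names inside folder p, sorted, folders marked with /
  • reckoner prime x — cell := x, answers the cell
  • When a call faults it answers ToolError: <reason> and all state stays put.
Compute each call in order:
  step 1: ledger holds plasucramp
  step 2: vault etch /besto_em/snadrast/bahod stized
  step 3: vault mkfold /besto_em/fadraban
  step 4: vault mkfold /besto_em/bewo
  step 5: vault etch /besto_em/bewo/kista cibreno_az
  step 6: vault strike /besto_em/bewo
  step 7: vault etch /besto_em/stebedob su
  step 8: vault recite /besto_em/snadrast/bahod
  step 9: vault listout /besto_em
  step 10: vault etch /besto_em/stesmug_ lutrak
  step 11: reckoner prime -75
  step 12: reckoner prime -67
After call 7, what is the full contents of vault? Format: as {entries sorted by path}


;; 1. ledger holds(k='plasucramp') => no
;; 2. vault etch(p='/besto_em/snadrast/bahod', c='stized') => created
;; 3. vault mkfold(p='/besto_em/fadraban') => ok
;; 4. vault mkfold(p='/besto_em/bewo') => ok
;; 5. vault etch(p='/besto_em/bewo/kista', c='cibreno_az') => created
;; 6. vault strike(p='/besto_em/bewo') => ToolError: not empty
;; 7. vault etch(p='/besto_em/stebedob', c='su') => created
;; 8. vault recite(p='/besto_em/snadrast/bahod') => stized
;; 9. vault listout(p='/besto_em') => [bewo/, fadraban/, snadrast/, stebedob]
;; 10. vault etch(p='/besto_em/stesmug_', c='lutrak') => created
;; 11. reckoner prime(x='-75') => -75
;; 12. reckoner prime(x='-67') => -67

Answer: {besto_em/, besto_em/bewo/, besto_em/bewo/kista=cibreno_az, besto_em/fadraban/, besto_em/snadrast/, besto_em/snadrast/bahod=stized, besto_em/stebedob=su, prasupoz=zabedi}


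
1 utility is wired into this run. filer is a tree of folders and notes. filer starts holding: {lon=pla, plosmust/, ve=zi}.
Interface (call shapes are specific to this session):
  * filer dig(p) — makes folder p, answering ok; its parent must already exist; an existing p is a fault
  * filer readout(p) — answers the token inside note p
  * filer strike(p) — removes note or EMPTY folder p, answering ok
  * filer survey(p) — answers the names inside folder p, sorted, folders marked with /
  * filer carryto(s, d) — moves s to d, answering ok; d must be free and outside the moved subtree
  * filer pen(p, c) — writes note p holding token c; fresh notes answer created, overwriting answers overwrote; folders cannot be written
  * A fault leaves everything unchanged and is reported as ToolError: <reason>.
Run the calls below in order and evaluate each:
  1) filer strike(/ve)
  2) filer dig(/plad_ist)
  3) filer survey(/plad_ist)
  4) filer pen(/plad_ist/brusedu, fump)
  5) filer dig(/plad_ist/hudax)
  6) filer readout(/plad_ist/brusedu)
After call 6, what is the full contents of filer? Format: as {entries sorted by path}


Answer: {lon=pla, plad_ist/, plad_ist/brusedu=fump, plad_ist/hudax/, plosmust/}

Derivation:
I invoke filer strike passing p: /ve, → ok.
Invoking filer dig passing p: /plad_ist, and see ok.
I invoke filer survey passing p: /plad_ist, giving [].
Then filer pen passing p: /plad_ist/brusedu, c: fump: created.
Now I run filer dig passing p: /plad_ist/hudax, and observe ok.
I call filer readout passing p: /plad_ist/brusedu, — result: fump.


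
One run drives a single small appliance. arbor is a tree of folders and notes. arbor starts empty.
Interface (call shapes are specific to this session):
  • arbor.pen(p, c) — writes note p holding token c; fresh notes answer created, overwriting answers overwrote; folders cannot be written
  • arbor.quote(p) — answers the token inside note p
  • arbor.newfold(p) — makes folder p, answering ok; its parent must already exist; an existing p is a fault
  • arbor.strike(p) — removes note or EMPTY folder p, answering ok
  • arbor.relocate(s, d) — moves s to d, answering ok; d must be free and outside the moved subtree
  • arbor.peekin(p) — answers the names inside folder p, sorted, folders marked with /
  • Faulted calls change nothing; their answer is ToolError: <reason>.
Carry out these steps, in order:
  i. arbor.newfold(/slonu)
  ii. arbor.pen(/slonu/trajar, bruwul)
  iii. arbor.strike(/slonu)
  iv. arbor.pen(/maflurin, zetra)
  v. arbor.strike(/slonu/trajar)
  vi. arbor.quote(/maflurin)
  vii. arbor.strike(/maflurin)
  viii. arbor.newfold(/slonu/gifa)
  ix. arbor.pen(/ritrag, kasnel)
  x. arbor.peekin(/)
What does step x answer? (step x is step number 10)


I use newfold with /slonu, yielding ok.
I try pen with /slonu/trajar, bruwul, and get created.
Then strike with /slonu, and see ToolError: not empty.
Next I call pen with /maflurin, zetra, giving created.
I use strike with /slonu/trajar, and observe ok.
Then quote with /maflurin, giving zetra.
I try strike with /maflurin, giving ok.
I use newfold with /slonu/gifa: ok.
Then pen with /ritrag, kasnel, which returns created.
I invoke peekin with /: [ritrag, slonu/].

Answer: [ritrag, slonu/]


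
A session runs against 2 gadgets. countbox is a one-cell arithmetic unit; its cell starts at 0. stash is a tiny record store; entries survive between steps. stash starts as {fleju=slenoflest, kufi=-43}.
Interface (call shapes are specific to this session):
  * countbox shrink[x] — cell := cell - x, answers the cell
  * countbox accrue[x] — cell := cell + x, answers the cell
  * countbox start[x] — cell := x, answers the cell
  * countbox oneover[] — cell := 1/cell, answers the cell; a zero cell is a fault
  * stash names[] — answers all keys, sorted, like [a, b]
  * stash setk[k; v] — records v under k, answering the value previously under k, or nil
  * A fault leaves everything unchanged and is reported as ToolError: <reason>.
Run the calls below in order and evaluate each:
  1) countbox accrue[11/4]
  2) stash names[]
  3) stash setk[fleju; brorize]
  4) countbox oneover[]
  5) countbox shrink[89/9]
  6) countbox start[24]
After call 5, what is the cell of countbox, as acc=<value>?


Answer: acc=-943/99

Derivation:
~$ countbox accrue x=11/4
= 11/4
~$ stash names
= [fleju, kufi]
~$ stash setk k=fleju v=brorize
= slenoflest
~$ countbox oneover
= 4/11
~$ countbox shrink x=89/9
= -943/99
~$ countbox start x=24
= 24


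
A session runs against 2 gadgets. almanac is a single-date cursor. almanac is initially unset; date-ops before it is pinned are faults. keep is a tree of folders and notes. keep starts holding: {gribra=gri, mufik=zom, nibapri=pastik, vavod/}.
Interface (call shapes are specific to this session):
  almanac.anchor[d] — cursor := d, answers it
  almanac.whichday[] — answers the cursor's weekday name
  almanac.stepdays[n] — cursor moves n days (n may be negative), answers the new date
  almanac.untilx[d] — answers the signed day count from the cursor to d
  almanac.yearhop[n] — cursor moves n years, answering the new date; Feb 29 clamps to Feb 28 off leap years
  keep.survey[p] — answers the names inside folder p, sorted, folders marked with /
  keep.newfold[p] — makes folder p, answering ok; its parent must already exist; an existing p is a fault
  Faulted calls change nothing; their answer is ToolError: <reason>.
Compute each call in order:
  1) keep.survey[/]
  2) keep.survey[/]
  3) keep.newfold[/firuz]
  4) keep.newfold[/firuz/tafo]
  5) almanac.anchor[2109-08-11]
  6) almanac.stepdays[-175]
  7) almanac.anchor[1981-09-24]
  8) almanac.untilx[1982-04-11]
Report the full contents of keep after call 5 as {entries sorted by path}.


→ survey(p→/)
← [gribra, mufik, nibapri, vavod/]
→ survey(p→/)
← [gribra, mufik, nibapri, vavod/]
→ newfold(p→/firuz)
← ok
→ newfold(p→/firuz/tafo)
← ok
→ anchor(d→2109-08-11)
← 2109-08-11
→ stepdays(n→-175)
← 2109-02-17
→ anchor(d→1981-09-24)
← 1981-09-24
→ untilx(d→1982-04-11)
← 199

Answer: {firuz/, firuz/tafo/, gribra=gri, mufik=zom, nibapri=pastik, vavod/}


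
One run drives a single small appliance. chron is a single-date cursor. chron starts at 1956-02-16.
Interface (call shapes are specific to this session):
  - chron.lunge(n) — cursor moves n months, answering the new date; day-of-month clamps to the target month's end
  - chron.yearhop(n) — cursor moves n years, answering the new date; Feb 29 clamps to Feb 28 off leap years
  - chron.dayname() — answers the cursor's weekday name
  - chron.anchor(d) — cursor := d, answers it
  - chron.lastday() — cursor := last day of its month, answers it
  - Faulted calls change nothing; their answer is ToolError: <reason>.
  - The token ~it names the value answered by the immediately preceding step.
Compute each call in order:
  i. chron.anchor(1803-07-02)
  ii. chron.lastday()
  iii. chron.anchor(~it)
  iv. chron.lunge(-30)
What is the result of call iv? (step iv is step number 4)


Answer: 1801-01-31

Derivation:
~$ chron.anchor d: 1803-07-02
:: 1803-07-02
~$ chron.lastday
:: 1803-07-31
~$ chron.anchor d: ~it
:: 1803-07-31
~$ chron.lunge n: -30
:: 1801-01-31


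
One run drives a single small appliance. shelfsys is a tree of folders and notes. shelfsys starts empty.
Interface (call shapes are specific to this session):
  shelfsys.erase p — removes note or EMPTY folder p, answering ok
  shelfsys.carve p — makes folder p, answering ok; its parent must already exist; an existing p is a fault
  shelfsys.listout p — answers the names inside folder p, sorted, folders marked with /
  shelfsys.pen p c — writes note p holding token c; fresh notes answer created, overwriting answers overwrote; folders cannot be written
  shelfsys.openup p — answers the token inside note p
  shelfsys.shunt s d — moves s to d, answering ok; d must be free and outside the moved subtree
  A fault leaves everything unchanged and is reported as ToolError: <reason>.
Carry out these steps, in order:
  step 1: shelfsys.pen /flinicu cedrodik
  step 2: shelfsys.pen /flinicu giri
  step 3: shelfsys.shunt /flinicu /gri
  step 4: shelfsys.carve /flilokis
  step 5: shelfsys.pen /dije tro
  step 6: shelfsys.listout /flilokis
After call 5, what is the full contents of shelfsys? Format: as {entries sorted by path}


Invoking shelfsys.pen using p: /flinicu, c: cedrodik, — result: created.
Invoking shelfsys.pen using p: /flinicu, c: giri, and observe overwrote.
Using shelfsys.shunt using s: /flinicu, d: /gri: ok.
I call shelfsys.carve using p: /flilokis: ok.
I call shelfsys.pen using p: /dije, c: tro, → created.
I use shelfsys.listout using p: /flilokis, and observe [].

Answer: {dije=tro, flilokis/, gri=giri}


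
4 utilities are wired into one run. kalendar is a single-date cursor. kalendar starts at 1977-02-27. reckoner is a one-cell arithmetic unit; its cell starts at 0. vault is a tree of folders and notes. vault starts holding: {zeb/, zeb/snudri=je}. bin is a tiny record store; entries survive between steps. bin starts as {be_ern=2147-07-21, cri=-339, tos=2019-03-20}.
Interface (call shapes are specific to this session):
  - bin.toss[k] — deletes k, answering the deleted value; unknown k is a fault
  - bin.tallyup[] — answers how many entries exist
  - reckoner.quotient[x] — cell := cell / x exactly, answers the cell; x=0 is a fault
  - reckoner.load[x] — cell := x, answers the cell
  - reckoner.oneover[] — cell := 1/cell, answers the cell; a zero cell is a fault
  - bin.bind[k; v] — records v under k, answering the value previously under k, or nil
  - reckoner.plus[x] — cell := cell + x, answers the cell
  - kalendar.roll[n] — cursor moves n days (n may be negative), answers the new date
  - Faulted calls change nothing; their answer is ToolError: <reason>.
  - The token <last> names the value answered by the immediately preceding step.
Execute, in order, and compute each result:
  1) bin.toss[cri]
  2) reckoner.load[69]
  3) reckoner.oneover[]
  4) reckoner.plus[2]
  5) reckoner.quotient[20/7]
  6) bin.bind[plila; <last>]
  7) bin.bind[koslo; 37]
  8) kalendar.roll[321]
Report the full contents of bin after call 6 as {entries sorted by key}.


·→ bin.toss(cri)
·← -339
·→ reckoner.load(69)
·← 69
·→ reckoner.oneover()
·← 1/69
·→ reckoner.plus(2)
·← 139/69
·→ reckoner.quotient(20/7)
·← 973/1380
·→ bin.bind(plila, <last>)
·← nil
·→ bin.bind(koslo, 37)
·← nil
·→ kalendar.roll(321)
·← 1978-01-14

Answer: {be_ern=2147-07-21, plila=973/1380, tos=2019-03-20}


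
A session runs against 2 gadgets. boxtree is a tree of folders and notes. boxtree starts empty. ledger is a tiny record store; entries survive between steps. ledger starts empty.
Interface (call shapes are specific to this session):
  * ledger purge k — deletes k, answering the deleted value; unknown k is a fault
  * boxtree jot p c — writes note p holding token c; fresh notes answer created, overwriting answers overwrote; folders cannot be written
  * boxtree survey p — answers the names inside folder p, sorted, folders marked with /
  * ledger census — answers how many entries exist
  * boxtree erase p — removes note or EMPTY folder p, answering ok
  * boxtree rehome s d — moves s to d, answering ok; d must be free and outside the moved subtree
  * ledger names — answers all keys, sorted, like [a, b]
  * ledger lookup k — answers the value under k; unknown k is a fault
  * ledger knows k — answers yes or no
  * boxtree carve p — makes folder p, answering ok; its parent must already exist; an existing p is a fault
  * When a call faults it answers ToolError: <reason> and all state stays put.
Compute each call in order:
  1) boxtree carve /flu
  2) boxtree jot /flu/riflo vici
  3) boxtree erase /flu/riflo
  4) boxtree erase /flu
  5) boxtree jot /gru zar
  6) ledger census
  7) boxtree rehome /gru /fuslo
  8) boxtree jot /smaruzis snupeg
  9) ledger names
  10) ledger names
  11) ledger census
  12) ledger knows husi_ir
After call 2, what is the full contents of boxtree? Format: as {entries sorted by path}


Answer: {flu/, flu/riflo=vici}

Derivation:
·→ boxtree carve(p→/flu)
·← ok
·→ boxtree jot(p→/flu/riflo, c→vici)
·← created
·→ boxtree erase(p→/flu/riflo)
·← ok
·→ boxtree erase(p→/flu)
·← ok
·→ boxtree jot(p→/gru, c→zar)
·← created
·→ ledger census()
·← 0
·→ boxtree rehome(s→/gru, d→/fuslo)
·← ok
·→ boxtree jot(p→/smaruzis, c→snupeg)
·← created
·→ ledger names()
·← []
·→ ledger names()
·← []
·→ ledger census()
·← 0
·→ ledger knows(k→husi_ir)
·← no


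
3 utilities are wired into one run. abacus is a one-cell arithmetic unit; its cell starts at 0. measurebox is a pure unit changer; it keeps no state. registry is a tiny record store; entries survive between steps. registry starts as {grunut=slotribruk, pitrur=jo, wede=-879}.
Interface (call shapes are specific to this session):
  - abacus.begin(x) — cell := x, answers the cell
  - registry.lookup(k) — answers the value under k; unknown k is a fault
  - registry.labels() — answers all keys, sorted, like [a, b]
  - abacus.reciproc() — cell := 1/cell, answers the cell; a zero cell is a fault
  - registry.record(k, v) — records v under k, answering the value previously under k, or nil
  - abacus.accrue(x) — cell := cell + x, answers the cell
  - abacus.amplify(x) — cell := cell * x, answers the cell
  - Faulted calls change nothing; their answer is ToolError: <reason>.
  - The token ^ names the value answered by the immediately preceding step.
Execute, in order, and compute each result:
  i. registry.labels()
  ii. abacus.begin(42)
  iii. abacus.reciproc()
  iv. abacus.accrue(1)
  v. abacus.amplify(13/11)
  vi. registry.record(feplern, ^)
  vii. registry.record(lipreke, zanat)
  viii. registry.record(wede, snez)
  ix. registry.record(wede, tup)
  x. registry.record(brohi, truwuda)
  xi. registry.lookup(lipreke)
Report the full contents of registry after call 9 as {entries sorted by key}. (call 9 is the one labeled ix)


I call labels(), → [grunut, pitrur, wede].
Now I run begin(42), giving 42.
I call reciproc(), — result: 1/42.
Using accrue(1): 43/42.
Now I run amplify(13/11), which returns 559/462.
Next I call record(feplern, ^), and observe nil.
I run record(lipreke, zanat), giving nil.
Using record(wede, snez): -879.
Now I run record(wede, tup), yielding snez.
Using record(brohi, truwuda), and see nil.
I call lookup(lipreke), and see zanat.

Answer: {feplern=559/462, grunut=slotribruk, lipreke=zanat, pitrur=jo, wede=tup}


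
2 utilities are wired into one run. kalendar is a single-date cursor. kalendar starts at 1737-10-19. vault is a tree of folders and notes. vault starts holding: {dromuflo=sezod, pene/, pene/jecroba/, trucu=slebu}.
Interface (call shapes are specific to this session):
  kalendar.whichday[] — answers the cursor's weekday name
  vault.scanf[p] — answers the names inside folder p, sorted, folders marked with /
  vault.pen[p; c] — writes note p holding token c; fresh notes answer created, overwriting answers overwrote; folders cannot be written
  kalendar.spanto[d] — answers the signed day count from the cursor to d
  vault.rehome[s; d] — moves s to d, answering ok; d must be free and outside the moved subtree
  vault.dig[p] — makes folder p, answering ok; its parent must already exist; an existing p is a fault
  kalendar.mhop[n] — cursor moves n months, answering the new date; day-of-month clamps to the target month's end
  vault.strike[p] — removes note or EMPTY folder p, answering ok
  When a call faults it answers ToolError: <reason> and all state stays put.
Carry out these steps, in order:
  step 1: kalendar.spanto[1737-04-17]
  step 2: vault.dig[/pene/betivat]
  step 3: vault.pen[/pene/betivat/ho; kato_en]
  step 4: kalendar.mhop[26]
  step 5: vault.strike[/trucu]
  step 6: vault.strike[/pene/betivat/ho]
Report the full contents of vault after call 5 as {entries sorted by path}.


Answer: {dromuflo=sezod, pene/, pene/betivat/, pene/betivat/ho=kato_en, pene/jecroba/}

Derivation:
Step: spanto[d=1737-04-17]
Result: -185
Step: dig[p=/pene/betivat]
Result: ok
Step: pen[p=/pene/betivat/ho; c=kato_en]
Result: created
Step: mhop[n=26]
Result: 1739-12-19
Step: strike[p=/trucu]
Result: ok
Step: strike[p=/pene/betivat/ho]
Result: ok


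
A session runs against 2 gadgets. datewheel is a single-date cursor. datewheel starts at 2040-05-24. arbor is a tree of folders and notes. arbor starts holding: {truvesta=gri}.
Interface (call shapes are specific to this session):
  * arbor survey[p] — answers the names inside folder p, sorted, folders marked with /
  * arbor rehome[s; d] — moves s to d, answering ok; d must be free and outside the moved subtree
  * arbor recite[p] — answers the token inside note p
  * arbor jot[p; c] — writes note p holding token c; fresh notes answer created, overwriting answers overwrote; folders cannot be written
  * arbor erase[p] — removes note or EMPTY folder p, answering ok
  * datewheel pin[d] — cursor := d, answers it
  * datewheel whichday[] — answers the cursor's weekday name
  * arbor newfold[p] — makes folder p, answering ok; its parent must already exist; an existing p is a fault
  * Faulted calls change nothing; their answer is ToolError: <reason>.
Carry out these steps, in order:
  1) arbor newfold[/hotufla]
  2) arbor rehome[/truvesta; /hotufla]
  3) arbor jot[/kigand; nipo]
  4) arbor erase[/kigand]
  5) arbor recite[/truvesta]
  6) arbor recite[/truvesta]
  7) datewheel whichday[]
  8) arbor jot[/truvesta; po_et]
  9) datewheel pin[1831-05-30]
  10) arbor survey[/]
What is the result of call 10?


Answer: [hotufla/, truvesta]

Derivation:
// 1. arbor newfold(/hotufla) == ok
// 2. arbor rehome(/truvesta, /hotufla) == ToolError: exists
// 3. arbor jot(/kigand, nipo) == created
// 4. arbor erase(/kigand) == ok
// 5. arbor recite(/truvesta) == gri
// 6. arbor recite(/truvesta) == gri
// 7. datewheel whichday() == Thursday
// 8. arbor jot(/truvesta, po_et) == overwrote
// 9. datewheel pin(1831-05-30) == 1831-05-30
// 10. arbor survey(/) == [hotufla/, truvesta]


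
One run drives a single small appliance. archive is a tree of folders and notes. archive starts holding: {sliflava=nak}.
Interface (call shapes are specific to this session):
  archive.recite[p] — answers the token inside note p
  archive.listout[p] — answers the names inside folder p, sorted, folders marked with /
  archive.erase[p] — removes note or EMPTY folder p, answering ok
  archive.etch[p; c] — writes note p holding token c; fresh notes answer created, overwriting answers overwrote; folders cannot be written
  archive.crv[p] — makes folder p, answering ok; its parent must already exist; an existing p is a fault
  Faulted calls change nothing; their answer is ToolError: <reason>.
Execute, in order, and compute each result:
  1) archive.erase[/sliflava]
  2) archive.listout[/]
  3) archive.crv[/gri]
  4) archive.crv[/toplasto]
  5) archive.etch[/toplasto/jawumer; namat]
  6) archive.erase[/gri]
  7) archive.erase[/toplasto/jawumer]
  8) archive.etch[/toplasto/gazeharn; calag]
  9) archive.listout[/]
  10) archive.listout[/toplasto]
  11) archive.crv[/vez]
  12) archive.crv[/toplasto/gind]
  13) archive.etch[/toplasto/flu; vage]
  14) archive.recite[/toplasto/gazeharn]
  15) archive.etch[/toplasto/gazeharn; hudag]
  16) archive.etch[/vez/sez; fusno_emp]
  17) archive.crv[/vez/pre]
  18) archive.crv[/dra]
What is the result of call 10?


Step: archive.erase[p→/sliflava]
Result: ok
Step: archive.listout[p→/]
Result: []
Step: archive.crv[p→/gri]
Result: ok
Step: archive.crv[p→/toplasto]
Result: ok
Step: archive.etch[p→/toplasto/jawumer; c→namat]
Result: created
Step: archive.erase[p→/gri]
Result: ok
Step: archive.erase[p→/toplasto/jawumer]
Result: ok
Step: archive.etch[p→/toplasto/gazeharn; c→calag]
Result: created
Step: archive.listout[p→/]
Result: [toplasto/]
Step: archive.listout[p→/toplasto]
Result: [gazeharn]
Step: archive.crv[p→/vez]
Result: ok
Step: archive.crv[p→/toplasto/gind]
Result: ok
Step: archive.etch[p→/toplasto/flu; c→vage]
Result: created
Step: archive.recite[p→/toplasto/gazeharn]
Result: calag
Step: archive.etch[p→/toplasto/gazeharn; c→hudag]
Result: overwrote
Step: archive.etch[p→/vez/sez; c→fusno_emp]
Result: created
Step: archive.crv[p→/vez/pre]
Result: ok
Step: archive.crv[p→/dra]
Result: ok

Answer: [gazeharn]


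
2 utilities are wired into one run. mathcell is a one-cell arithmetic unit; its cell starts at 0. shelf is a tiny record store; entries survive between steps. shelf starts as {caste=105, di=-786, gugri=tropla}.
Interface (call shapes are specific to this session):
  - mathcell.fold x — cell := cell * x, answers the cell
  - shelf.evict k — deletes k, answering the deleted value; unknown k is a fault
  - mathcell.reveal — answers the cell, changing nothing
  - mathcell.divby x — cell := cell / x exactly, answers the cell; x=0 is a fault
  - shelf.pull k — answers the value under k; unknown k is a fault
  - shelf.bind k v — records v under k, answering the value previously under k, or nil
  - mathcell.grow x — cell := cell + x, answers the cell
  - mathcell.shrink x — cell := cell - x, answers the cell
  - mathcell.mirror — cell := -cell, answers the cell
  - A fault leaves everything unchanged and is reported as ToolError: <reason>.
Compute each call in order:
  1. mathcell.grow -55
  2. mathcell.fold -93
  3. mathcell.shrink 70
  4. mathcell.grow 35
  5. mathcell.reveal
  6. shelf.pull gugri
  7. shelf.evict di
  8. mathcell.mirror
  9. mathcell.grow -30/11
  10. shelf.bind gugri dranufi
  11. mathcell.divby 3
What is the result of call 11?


Answer: -55910/33

Derivation:
[in] grow x: -55
:: -55
[in] fold x: -93
:: 5115
[in] shrink x: 70
:: 5045
[in] grow x: 35
:: 5080
[in] reveal
:: 5080
[in] pull k: gugri
:: tropla
[in] evict k: di
:: -786
[in] mirror
:: -5080
[in] grow x: -30/11
:: -55910/11
[in] bind k: gugri v: dranufi
:: tropla
[in] divby x: 3
:: -55910/33


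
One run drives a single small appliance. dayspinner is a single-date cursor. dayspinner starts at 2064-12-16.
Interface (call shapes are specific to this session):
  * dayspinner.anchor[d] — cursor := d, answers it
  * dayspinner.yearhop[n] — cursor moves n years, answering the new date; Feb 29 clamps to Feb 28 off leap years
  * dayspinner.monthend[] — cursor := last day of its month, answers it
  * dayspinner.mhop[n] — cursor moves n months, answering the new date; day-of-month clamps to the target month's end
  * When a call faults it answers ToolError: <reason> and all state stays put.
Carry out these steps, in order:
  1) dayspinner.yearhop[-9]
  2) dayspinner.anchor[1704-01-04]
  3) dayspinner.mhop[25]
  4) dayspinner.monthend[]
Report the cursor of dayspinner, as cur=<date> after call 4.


Answer: cur=1706-02-28

Derivation:
Calling dayspinner.yearhop using n→-9, which returns 2055-12-16.
Invoking dayspinner.anchor using d→1704-01-04: 1704-01-04.
I call dayspinner.mhop using n→25: 1706-02-04.
Now I run dayspinner.monthend, which returns 1706-02-28.


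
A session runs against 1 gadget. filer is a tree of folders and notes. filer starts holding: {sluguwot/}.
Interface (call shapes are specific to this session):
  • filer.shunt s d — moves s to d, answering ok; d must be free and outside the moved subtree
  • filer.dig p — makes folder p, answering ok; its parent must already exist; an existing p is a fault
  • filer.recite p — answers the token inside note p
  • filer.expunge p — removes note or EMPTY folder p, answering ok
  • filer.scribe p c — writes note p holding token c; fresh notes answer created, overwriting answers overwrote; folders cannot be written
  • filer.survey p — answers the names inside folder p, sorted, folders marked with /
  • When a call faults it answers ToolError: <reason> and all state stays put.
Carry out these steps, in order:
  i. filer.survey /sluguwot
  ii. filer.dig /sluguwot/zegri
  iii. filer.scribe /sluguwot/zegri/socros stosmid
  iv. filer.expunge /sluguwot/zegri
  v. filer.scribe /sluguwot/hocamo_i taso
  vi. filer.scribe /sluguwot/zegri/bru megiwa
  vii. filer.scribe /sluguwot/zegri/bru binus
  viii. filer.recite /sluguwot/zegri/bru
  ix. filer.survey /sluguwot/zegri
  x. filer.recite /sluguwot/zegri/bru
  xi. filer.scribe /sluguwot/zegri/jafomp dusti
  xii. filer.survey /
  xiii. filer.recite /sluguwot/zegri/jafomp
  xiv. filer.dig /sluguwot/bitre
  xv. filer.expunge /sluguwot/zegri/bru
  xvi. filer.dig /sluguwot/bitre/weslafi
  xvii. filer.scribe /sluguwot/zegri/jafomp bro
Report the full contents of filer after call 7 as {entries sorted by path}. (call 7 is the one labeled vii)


Answer: {sluguwot/, sluguwot/hocamo_i=taso, sluguwot/zegri/, sluguwot/zegri/bru=binus, sluguwot/zegri/socros=stosmid}

Derivation:
CALL filer.survey[p: /sluguwot]
RET  []
CALL filer.dig[p: /sluguwot/zegri]
RET  ok
CALL filer.scribe[p: /sluguwot/zegri/socros; c: stosmid]
RET  created
CALL filer.expunge[p: /sluguwot/zegri]
RET  ToolError: not empty
CALL filer.scribe[p: /sluguwot/hocamo_i; c: taso]
RET  created
CALL filer.scribe[p: /sluguwot/zegri/bru; c: megiwa]
RET  created
CALL filer.scribe[p: /sluguwot/zegri/bru; c: binus]
RET  overwrote
CALL filer.recite[p: /sluguwot/zegri/bru]
RET  binus
CALL filer.survey[p: /sluguwot/zegri]
RET  [bru, socros]
CALL filer.recite[p: /sluguwot/zegri/bru]
RET  binus
CALL filer.scribe[p: /sluguwot/zegri/jafomp; c: dusti]
RET  created
CALL filer.survey[p: /]
RET  [sluguwot/]
CALL filer.recite[p: /sluguwot/zegri/jafomp]
RET  dusti
CALL filer.dig[p: /sluguwot/bitre]
RET  ok
CALL filer.expunge[p: /sluguwot/zegri/bru]
RET  ok
CALL filer.dig[p: /sluguwot/bitre/weslafi]
RET  ok
CALL filer.scribe[p: /sluguwot/zegri/jafomp; c: bro]
RET  overwrote


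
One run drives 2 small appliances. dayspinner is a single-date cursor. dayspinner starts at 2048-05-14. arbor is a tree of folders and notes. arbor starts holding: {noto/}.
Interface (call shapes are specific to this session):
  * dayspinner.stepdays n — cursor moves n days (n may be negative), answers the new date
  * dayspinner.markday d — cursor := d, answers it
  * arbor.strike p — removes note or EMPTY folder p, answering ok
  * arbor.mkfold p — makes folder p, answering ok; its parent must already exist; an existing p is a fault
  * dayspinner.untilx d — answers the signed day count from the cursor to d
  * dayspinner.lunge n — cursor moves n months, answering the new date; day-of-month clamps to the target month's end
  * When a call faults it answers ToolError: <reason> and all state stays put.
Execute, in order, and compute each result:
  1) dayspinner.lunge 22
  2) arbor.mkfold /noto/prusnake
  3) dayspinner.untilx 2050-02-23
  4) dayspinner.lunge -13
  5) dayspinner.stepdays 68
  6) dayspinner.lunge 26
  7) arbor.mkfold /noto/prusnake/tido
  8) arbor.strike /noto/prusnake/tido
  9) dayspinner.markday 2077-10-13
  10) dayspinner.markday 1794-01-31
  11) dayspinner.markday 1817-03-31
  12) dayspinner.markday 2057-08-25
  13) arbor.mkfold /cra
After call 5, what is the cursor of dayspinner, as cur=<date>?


Answer: cur=2049-04-23

Derivation:
% 1. dayspinner.lunge(n='22') => 2050-03-14
% 2. arbor.mkfold(p='/noto/prusnake') => ok
% 3. dayspinner.untilx(d='2050-02-23') => -19
% 4. dayspinner.lunge(n='-13') => 2049-02-14
% 5. dayspinner.stepdays(n='68') => 2049-04-23
% 6. dayspinner.lunge(n='26') => 2051-06-23
% 7. arbor.mkfold(p='/noto/prusnake/tido') => ok
% 8. arbor.strike(p='/noto/prusnake/tido') => ok
% 9. dayspinner.markday(d='2077-10-13') => 2077-10-13
% 10. dayspinner.markday(d='1794-01-31') => 1794-01-31
% 11. dayspinner.markday(d='1817-03-31') => 1817-03-31
% 12. dayspinner.markday(d='2057-08-25') => 2057-08-25
% 13. arbor.mkfold(p='/cra') => ok


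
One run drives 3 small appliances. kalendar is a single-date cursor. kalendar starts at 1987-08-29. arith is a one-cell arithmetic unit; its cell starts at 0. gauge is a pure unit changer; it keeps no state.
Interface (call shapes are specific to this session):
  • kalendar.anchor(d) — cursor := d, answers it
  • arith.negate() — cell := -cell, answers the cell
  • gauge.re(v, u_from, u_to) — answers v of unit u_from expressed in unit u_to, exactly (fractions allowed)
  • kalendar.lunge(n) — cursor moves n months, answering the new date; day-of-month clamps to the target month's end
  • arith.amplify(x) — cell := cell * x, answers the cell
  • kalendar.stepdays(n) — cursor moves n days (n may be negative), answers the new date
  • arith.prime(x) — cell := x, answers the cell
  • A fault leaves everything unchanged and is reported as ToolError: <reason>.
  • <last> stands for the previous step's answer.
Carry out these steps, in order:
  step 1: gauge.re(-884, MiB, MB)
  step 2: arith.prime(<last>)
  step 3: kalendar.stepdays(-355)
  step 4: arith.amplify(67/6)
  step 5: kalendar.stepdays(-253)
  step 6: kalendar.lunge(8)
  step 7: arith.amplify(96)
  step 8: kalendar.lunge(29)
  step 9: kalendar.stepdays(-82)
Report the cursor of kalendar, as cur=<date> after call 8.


> re v: -884 u_from: MiB u_to: MB
[out] -14483456/15625
> prime x: <last>
[out] -14483456/15625
> stepdays n: -355
[out] 1986-09-08
> amplify x: 67/6
[out] -485195776/46875
> stepdays n: -253
[out] 1985-12-29
> lunge n: 8
[out] 1986-08-29
> amplify x: 96
[out] -15526264832/15625
> lunge n: 29
[out] 1989-01-29
> stepdays n: -82
[out] 1988-11-08

Answer: cur=1989-01-29


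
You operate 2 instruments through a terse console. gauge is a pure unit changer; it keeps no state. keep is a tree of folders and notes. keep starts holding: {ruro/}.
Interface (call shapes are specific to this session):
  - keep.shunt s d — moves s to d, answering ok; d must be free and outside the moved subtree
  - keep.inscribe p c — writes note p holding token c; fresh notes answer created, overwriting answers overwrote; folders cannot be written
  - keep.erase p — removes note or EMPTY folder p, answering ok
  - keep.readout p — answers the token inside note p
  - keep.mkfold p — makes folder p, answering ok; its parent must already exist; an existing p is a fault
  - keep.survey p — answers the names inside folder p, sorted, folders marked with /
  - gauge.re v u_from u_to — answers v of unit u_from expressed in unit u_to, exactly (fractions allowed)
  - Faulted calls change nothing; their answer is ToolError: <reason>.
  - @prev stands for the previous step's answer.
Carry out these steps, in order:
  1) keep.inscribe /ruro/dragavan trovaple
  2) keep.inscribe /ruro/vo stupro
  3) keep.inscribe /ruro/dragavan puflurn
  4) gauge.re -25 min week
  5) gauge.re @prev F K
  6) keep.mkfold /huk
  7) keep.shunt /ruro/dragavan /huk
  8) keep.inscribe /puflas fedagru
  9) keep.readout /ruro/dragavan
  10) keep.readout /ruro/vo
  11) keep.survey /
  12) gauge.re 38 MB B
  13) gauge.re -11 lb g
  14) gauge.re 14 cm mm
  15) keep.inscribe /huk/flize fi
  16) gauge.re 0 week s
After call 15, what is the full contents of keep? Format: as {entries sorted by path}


Answer: {huk/, huk/flize=fi, puflas=fedagru, ruro/, ruro/dragavan=puflurn, ruro/vo=stupro}

Derivation:
Step: keep.inscribe[p=/ruro/dragavan; c=trovaple]
Result: created
Step: keep.inscribe[p=/ruro/vo; c=stupro]
Result: created
Step: keep.inscribe[p=/ruro/dragavan; c=puflurn]
Result: overwrote
Step: gauge.re[v=-25; u_from=min; u_to=week]
Result: -5/2016
Step: gauge.re[v=@prev; u_from=F; u_to=K]
Result: 23167243/90720
Step: keep.mkfold[p=/huk]
Result: ok
Step: keep.shunt[s=/ruro/dragavan; d=/huk]
Result: ToolError: exists
Step: keep.inscribe[p=/puflas; c=fedagru]
Result: created
Step: keep.readout[p=/ruro/dragavan]
Result: puflurn
Step: keep.readout[p=/ruro/vo]
Result: stupro
Step: keep.survey[p=/]
Result: [huk/, puflas, ruro/]
Step: gauge.re[v=38; u_from=MB; u_to=B]
Result: 38000000
Step: gauge.re[v=-11; u_from=lb; u_to=g]
Result: -498951607/100000
Step: gauge.re[v=14; u_from=cm; u_to=mm]
Result: 140
Step: keep.inscribe[p=/huk/flize; c=fi]
Result: created
Step: gauge.re[v=0; u_from=week; u_to=s]
Result: 0


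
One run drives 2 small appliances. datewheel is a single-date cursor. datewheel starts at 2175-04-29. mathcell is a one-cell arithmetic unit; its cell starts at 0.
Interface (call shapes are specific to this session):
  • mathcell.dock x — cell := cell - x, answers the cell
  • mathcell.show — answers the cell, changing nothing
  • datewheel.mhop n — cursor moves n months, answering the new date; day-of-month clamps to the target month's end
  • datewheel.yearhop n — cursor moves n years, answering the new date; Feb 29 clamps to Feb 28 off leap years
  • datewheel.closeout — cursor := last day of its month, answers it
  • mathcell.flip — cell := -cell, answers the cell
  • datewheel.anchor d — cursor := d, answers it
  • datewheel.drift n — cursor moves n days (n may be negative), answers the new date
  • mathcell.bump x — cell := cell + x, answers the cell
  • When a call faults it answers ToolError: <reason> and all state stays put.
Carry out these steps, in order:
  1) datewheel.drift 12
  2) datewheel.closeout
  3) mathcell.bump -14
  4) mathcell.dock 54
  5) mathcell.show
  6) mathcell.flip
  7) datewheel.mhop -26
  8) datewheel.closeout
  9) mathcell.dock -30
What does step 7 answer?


==> datewheel.drift(n='12')
<== 2175-05-11
==> datewheel.closeout()
<== 2175-05-31
==> mathcell.bump(x='-14')
<== -14
==> mathcell.dock(x='54')
<== -68
==> mathcell.show()
<== -68
==> mathcell.flip()
<== 68
==> datewheel.mhop(n='-26')
<== 2173-03-31
==> datewheel.closeout()
<== 2173-03-31
==> mathcell.dock(x='-30')
<== 98

Answer: 2173-03-31


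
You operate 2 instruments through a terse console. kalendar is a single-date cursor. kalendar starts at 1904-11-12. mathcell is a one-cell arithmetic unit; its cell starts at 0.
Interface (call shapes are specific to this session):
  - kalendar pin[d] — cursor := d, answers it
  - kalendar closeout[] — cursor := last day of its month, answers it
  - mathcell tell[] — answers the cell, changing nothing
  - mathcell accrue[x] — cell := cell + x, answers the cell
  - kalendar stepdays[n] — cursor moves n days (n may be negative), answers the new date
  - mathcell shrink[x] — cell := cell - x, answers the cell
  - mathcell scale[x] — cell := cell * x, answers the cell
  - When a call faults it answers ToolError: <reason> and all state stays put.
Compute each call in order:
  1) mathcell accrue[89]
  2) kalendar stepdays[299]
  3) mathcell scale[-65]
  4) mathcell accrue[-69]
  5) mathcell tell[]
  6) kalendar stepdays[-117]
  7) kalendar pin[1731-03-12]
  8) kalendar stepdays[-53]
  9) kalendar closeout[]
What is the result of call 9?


==> mathcell accrue(x=89)
<== 89
==> kalendar stepdays(n=299)
<== 1905-09-07
==> mathcell scale(x=-65)
<== -5785
==> mathcell accrue(x=-69)
<== -5854
==> mathcell tell()
<== -5854
==> kalendar stepdays(n=-117)
<== 1905-05-13
==> kalendar pin(d=1731-03-12)
<== 1731-03-12
==> kalendar stepdays(n=-53)
<== 1731-01-18
==> kalendar closeout()
<== 1731-01-31

Answer: 1731-01-31


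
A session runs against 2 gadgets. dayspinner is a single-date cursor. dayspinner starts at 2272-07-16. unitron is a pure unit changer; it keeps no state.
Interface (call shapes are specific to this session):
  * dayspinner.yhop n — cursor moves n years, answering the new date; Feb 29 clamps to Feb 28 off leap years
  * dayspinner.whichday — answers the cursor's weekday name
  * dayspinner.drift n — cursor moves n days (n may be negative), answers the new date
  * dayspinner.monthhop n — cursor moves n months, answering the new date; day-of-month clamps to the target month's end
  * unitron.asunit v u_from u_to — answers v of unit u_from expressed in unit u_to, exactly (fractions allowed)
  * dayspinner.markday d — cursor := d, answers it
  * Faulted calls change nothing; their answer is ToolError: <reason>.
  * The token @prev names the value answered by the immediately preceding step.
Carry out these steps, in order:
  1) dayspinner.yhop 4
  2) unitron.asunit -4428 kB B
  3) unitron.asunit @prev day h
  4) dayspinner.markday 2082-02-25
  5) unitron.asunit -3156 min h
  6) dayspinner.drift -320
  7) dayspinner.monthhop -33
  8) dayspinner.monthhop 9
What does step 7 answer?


! dayspinner.yhop(4) : 2276-07-16
! unitron.asunit(-4428, kB, B) : -4428000
! unitron.asunit(@prev, day, h) : -106272000
! dayspinner.markday(2082-02-25) : 2082-02-25
! unitron.asunit(-3156, min, h) : -263/5
! dayspinner.drift(-320) : 2081-04-11
! dayspinner.monthhop(-33) : 2078-07-11
! dayspinner.monthhop(9) : 2079-04-11

Answer: 2078-07-11
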